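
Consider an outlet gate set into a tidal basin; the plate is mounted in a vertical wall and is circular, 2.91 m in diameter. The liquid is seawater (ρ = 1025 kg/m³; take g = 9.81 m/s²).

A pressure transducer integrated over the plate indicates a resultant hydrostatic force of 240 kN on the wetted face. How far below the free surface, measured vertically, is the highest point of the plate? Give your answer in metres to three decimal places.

d_top ≈ 2.134 m

γ = ρg = 1025 × 9.81 / 1000 = 10.05525 kN/m³.
A = π(1.455)² = 6.65083 m².
From F = γ·h_c·A, the centroid depth is h_c = 240/(10.05525 × 6.65083) = 3.58874 m.
The centroid is at the centre, 1.455 m below the top of the plate, so the highest point sits at h_top = 3.58874 − 1.455 = 2.13374 m below the surface.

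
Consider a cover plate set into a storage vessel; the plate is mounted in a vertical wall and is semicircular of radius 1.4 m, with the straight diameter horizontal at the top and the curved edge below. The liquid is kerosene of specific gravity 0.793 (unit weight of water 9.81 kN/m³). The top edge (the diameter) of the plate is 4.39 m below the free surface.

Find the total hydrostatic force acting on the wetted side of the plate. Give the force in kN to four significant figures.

F ≈ 119.4 kN

γ = 0.793 × 9.81 = 7.77933 kN/m³.
The centroid of a semicircle lies 4r/(3π) = 0.594178 m from the diameter, here below the top edge, so the centroid depth is h_c = 4.39 + 0.594178 = 4.98418 m.
A = πr²/2 = π × 1.4²/2 = 3.07876 m².
Resultant F = γ·h_c·A = 7.77933 × 4.98418 × 3.07876 = 119.375 kN.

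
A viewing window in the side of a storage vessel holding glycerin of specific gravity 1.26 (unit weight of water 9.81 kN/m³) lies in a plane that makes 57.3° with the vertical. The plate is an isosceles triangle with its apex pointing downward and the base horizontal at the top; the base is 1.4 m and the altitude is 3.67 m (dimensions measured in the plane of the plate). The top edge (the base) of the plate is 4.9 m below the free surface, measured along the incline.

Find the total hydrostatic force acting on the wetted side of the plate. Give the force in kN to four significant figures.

γ = 1.26 × 9.81 = 12.3606 kN/m³.
The plate makes 57.3° with the vertical, i.e. θ = 90° − 57.3° = 32.7° to the horizontal. Measuring y along the incline from the free-surface line, vertical depth h = y·sinθ with sinθ = 0.540240.
With the apex down, the centroid sits h/3 = 3.67/3 = 1.22333 m below the base (the top edge), so y_c = 4.9 + 1.22333 = 6.12333 m and h_c = 6.12333 × 0.540240 = 3.30807 m.
A = ½ × 1.4 × 3.67 = 2.569 m².
Resultant F = γ·h_c·A = 12.3606 × 3.30807 × 2.569 = 105.046 kN.

F ≈ 105.0 kN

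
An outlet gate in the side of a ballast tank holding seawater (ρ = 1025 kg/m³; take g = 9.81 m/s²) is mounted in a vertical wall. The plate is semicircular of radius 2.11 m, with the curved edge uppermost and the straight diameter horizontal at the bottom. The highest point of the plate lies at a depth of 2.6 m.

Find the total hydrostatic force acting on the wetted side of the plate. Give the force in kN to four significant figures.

γ = ρg = 1025 × 9.81 / 1000 = 10.05525 kN/m³.
The centroid lies 4r/(3π) = 0.895512 m above the diameter, so r − 4r/(3π) = 2.11 − 0.895512 = 1.21449 m below the topmost point, so the centroid depth is h_c = 2.6 + 1.21449 = 3.81449 m.
A = πr²/2 = π × 2.11²/2 = 6.99334 m².
Resultant F = γ·h_c·A = 10.05525 × 3.81449 × 6.99334 = 268.234 kN.

F ≈ 268.2 kN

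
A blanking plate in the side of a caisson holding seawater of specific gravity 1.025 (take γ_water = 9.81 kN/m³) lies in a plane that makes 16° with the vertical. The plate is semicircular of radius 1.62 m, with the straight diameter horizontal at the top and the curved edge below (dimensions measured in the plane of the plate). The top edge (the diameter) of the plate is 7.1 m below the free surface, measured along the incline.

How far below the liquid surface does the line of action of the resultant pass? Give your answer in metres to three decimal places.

h_p = 7.509 m

γ = 1.025 × 9.81 = 10.05525 kN/m³.
The plate makes 16° with the vertical, i.e. θ = 90° − 16° = 74° to the horizontal. Measuring y along the incline from the free-surface line, vertical depth h = y·sinθ with sinθ = 0.961262.
The centroid of a semicircle lies 4r/(3π) = 0.687549 m from the diameter, here below the top edge, so y_c = 7.1 + 0.687549 = 7.78755 m and h_c = 7.78755 × 0.961262 = 7.48588 m.
A = πr²/2 = π × 1.62²/2 = 4.1224 m².
Resultant F = γ·h_c·A = 10.05525 × 7.48588 × 4.1224 = 310.303 kN.
I_c = (π/8 − 8/(9π))·r⁴ = 0.109757 × 1.62⁴ = 0.755949 m⁴.
Centre of pressure: y_p = y_c + I_c/(y_c·A) = 7.78755 + 0.755949/(7.78755 × 4.1224) = 7.78755 + 0.0235473 = 7.8111 m along the plane.
Vertically, h_p = y_p·sinθ = 7.8111 × 0.961262 = 7.50851 m.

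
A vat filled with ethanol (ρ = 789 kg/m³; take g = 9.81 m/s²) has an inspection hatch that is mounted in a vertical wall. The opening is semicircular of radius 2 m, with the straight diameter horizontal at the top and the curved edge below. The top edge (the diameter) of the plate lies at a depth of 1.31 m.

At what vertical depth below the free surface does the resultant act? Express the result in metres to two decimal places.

γ = ρg = 789 × 9.81 / 1000 = 7.74009 kN/m³.
The centroid of a semicircle lies 4r/(3π) = 0.848826 m from the diameter, here below the top edge, so the centroid depth is h_c = 1.31 + 0.848826 = 2.15883 m.
A = πr²/2 = π × 2²/2 = 6.28319 m².
Resultant F = γ·h_c·A = 7.74009 × 2.15883 × 6.28319 = 104.989 kN.
I_c = (π/8 − 8/(9π))·r⁴ = 0.109757 × 2⁴ = 1.75611 m⁴.
Centre of pressure: y_p = y_c + I_c/(y_c·A) = 2.15883 + 1.75611/(2.15883 × 6.28319) = 2.15883 + 0.129465 = 2.2883 m along the plane.

h_p = 2.29 m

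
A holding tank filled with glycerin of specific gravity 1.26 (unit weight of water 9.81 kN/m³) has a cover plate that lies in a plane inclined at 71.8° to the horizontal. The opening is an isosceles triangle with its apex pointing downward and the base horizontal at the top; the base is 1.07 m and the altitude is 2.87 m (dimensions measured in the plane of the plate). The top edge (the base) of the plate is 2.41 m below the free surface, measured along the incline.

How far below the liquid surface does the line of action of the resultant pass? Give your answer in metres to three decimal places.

γ = 1.26 × 9.81 = 12.3606 kN/m³.
Let θ = 71.8° be the plate's angle to the horizontal; measure y along the incline from where the plane meets the free surface. Vertical depth h = y·sinθ with sinθ = 0.949972.
With the apex down, the centroid sits h/3 = 2.87/3 = 0.956667 m below the base (the top edge), so y_c = 2.41 + 0.956667 = 3.36667 m and h_c = 3.36667 × 0.949972 = 3.19824 m.
A = ½ × 1.07 × 2.87 = 1.53545 m².
Resultant F = γ·h_c·A = 12.3606 × 3.19824 × 1.53545 = 60.6997 kN.
I_c = b·h³/36 = 1.07 × 2.87³/36 = 0.70263 m⁴.
Centre of pressure: y_p = y_c + I_c/(y_c·A) = 3.36667 + 0.70263/(3.36667 × 1.53545) = 3.36667 + 0.135922 = 3.50259 m along the plane.
Vertically, h_p = y_p·sinθ = 3.50259 × 0.949972 = 3.32736 m.

h_p = 3.327 m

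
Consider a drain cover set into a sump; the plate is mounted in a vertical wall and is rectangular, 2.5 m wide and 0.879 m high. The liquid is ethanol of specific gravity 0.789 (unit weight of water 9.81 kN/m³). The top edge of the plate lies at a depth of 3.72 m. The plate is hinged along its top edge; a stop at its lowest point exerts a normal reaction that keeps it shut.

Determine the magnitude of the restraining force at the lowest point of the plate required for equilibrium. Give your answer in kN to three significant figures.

P ≈ 36.6 kN

γ = 0.789 × 9.81 = 7.74009 kN/m³.
The centroid lies 0.879/2 = 0.4395 m below the top edge, so the centroid depth is h_c = 3.72 + 0.4395 = 4.1595 m.
A = 2.5 × 0.879 = 2.1975 m².
Resultant F = γ·h_c·A = 7.74009 × 4.1595 × 2.1975 = 70.7483 kN.
I_c = b·h³/12 = 2.5 × 0.879³/12 = 0.14149 m⁴.
Centre of pressure: y_p = y_c + I_c/(y_c·A) = 4.1595 + 0.14149/(4.1595 × 2.1975) = 4.1595 + 0.0154795 = 4.17498 m along the plane.
The resultant acts 0.4395 + 0.0154795 = 0.454979 m (along the plate) below the hinge at the top edge, so the moment about the hinge is M = F × 0.454979 = 70.7483 × 0.454979 = 32.189 kN·m.
A normal force at the bottom, 0.879 m from the hinge, must supply this moment: P = 32.189/0.879 = 36.62 kN.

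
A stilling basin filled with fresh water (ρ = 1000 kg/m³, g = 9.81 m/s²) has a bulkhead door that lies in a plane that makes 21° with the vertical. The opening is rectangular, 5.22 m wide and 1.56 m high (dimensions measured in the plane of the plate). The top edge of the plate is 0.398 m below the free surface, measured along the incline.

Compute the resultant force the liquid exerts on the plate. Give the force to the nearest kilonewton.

F ≈ 88 kN

γ = ρg = 1000 × 9.81 = 9810 N/m³ = 9.81 kN/m³.
The plate makes 21° with the vertical, i.e. θ = 90° − 21° = 69° to the horizontal. Measuring y along the incline from the free-surface line, vertical depth h = y·sinθ with sinθ = 0.933580.
The centroid lies 1.56/2 = 0.78 m below the top edge, so y_c = 0.398 + 0.78 = 1.178 m and h_c = 1.178 × 0.933580 = 1.09976 m.
A = 5.22 × 1.56 = 8.1432 m².
Resultant F = γ·h_c·A = 9.81 × 1.09976 × 8.1432 = 87.8541 kN.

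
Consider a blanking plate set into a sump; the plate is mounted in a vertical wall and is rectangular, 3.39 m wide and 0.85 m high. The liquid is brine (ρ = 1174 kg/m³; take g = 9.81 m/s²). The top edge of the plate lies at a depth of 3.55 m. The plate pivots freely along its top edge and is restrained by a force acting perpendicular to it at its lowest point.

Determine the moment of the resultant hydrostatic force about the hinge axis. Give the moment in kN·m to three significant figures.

γ = ρg = 1174 × 9.81 / 1000 = 11.51694 kN/m³.
The centroid lies 0.85/2 = 0.425 m below the top edge, so the centroid depth is h_c = 3.55 + 0.425 = 3.975 m.
A = 3.39 × 0.85 = 2.8815 m².
Resultant F = γ·h_c·A = 11.51694 × 3.975 × 2.8815 = 131.915 kN.
I_c = b·h³/12 = 3.39 × 0.85³/12 = 0.17349 m⁴.
Centre of pressure: y_p = y_c + I_c/(y_c·A) = 3.975 + 0.17349/(3.975 × 2.8815) = 3.975 + 0.0151467 = 3.99015 m along the plane.
The resultant acts 0.425 + 0.0151467 = 0.440147 m (along the plate) below the hinge at the top edge, so the moment about the hinge is M = F × 0.440147 = 131.915 × 0.440147 = 58.062 kN·m.

M ≈ 58.1 kN·m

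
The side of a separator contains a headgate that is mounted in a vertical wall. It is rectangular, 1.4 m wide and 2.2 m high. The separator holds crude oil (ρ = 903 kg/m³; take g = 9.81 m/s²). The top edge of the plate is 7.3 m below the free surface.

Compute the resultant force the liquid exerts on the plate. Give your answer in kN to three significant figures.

F ≈ 229 kN

γ = ρg = 903 × 9.81 / 1000 = 8.85843 kN/m³.
The centroid lies 2.2/2 = 1.1 m below the top edge, so the centroid depth is h_c = 7.3 + 1.1 = 8.4 m.
A = 1.4 × 2.2 = 3.08 m².
Resultant F = γ·h_c·A = 8.85843 × 8.4 × 3.08 = 229.185 kN.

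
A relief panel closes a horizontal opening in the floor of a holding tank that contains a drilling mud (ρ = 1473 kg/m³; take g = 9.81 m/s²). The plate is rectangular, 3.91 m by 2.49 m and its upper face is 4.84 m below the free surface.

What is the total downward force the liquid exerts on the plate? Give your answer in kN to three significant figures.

γ = ρg = 1473 × 9.81 / 1000 = 14.45013 kN/m³.
The plate is horizontal, so pressure is uniform at p = γ·h = 14.45013 × 4.84 = 69.9386 kN/m².
A = 3.91 × 2.49 = 9.7359 m².
F = p·A = 69.9386 × 9.7359 = 680.915 kN.

F ≈ 681 kN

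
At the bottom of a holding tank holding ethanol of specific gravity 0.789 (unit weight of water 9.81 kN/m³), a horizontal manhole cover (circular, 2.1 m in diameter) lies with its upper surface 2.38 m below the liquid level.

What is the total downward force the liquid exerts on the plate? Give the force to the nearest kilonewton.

F ≈ 64 kN

γ = 0.789 × 9.81 = 7.74009 kN/m³.
The plate is horizontal, so pressure is uniform at p = γ·h = 7.74009 × 2.38 = 18.4214 kN/m².
A = π(1.05)² = 3.46361 m².
F = p·A = 18.4214 × 3.46361 = 63.8045 kN.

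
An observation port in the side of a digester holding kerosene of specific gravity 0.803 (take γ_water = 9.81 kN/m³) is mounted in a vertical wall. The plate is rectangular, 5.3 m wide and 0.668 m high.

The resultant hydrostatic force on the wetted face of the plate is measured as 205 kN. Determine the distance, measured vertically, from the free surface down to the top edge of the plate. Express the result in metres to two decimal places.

d_top ≈ 7.02 m

γ = 0.803 × 9.81 = 7.87743 kN/m³.
A = 5.3 × 0.668 = 3.5404 m².
From F = γ·h_c·A, the centroid depth is h_c = 205/(7.87743 × 3.5404) = 7.3505 m.
The centroid lies 0.668/2 = 0.334 m below the top edge, so the top edge sits at h_top = 7.3505 − 0.334 = 7.0165 m below the surface.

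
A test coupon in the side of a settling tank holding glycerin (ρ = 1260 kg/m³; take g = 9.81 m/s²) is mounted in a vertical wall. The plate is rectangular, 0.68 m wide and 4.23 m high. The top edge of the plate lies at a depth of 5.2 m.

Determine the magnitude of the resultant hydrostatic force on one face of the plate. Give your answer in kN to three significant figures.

F ≈ 260 kN

γ = ρg = 1260 × 9.81 / 1000 = 12.3606 kN/m³.
The centroid lies 4.23/2 = 2.115 m below the top edge, so the centroid depth is h_c = 5.2 + 2.115 = 7.315 m.
A = 0.68 × 4.23 = 2.8764 m².
Resultant F = γ·h_c·A = 12.3606 × 7.315 × 2.8764 = 260.078 kN.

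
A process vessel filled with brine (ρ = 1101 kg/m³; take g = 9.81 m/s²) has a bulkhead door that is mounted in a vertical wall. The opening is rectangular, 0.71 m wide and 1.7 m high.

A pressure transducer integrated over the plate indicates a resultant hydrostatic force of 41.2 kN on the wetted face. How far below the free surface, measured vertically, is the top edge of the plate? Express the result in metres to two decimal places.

d_top ≈ 2.31 m

γ = ρg = 1101 × 9.81 / 1000 = 10.80081 kN/m³.
A = 0.71 × 1.7 = 1.207 m².
From F = γ·h_c·A, the centroid depth is h_c = 41.2/(10.80081 × 1.207) = 3.16034 m.
The centroid lies 1.7/2 = 0.85 m below the top edge, so the top edge sits at h_top = 3.16034 − 0.85 = 2.31034 m below the surface.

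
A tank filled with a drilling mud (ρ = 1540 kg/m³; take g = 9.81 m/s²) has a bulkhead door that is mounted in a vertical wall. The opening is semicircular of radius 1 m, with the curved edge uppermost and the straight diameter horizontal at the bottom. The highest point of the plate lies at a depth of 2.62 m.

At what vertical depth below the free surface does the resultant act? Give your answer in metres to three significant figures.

γ = ρg = 1540 × 9.81 / 1000 = 15.1074 kN/m³.
The centroid lies 4r/(3π) = 0.424413 m above the diameter, so r − 4r/(3π) = 1 − 0.424413 = 0.575587 m below the topmost point, so the centroid depth is h_c = 2.62 + 0.575587 = 3.19559 m.
A = πr²/2 = π × 1²/2 = 1.5708 m².
Resultant F = γ·h_c·A = 15.1074 × 3.19559 × 1.5708 = 75.8336 kN.
I_c = (π/8 − 8/(9π))·r⁴ = 0.109757 × 1⁴ = 0.109757 m⁴.
Centre of pressure: y_p = y_c + I_c/(y_c·A) = 3.19559 + 0.109757/(3.19559 × 1.5708) = 3.19559 + 0.0218655 = 3.21746 m along the plane.

h_p = 3.22 m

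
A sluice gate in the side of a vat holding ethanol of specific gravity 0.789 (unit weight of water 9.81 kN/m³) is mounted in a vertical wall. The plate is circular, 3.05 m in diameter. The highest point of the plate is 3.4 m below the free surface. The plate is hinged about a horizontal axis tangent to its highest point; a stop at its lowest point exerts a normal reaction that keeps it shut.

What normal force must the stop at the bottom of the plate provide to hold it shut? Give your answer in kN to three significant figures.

γ = 0.789 × 9.81 = 7.74009 kN/m³.
The centroid is at the centre, 1.525 m below the top of the plate, so the centroid depth is h_c = 3.4 + 1.525 = 4.925 m.
A = π(1.525)² = 7.30617 m².
Resultant F = γ·h_c·A = 7.74009 × 4.925 × 7.30617 = 278.511 kN.
I_c = πr⁴/4 = π × 1.525⁴/4 = 4.24785 m⁴.
Centre of pressure: y_p = y_c + I_c/(y_c·A) = 4.925 + 4.24785/(4.925 × 7.30617) = 4.925 + 0.118052 = 5.04305 m along the plane.
The resultant acts 1.525 + 0.118052 = 1.64305 m (along the plate) below the hinge at the top edge, so the moment about the hinge is M = F × 1.64305 = 278.511 × 1.64305 = 457.607 kN·m.
A normal force at the bottom, 3.05 m from the hinge, must supply this moment: P = 457.607/3.05 = 150.035 kN.

P ≈ 150 kN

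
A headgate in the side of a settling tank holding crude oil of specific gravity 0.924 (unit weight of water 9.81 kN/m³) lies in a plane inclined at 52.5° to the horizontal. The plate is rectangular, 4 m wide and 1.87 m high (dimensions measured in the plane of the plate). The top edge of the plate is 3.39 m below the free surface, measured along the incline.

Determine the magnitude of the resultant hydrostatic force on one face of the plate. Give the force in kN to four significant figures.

γ = 0.924 × 9.81 = 9.06444 kN/m³.
Let θ = 52.5° be the plate's angle to the horizontal; measure y along the incline from where the plane meets the free surface. Vertical depth h = y·sinθ with sinθ = 0.793353.
The centroid lies 1.87/2 = 0.935 m below the top edge, so y_c = 3.39 + 0.935 = 4.325 m and h_c = 4.325 × 0.793353 = 3.43125 m.
A = 4 × 1.87 = 7.48 m².
Resultant F = γ·h_c·A = 9.06444 × 3.43125 × 7.48 = 232.646 kN.

F ≈ 232.6 kN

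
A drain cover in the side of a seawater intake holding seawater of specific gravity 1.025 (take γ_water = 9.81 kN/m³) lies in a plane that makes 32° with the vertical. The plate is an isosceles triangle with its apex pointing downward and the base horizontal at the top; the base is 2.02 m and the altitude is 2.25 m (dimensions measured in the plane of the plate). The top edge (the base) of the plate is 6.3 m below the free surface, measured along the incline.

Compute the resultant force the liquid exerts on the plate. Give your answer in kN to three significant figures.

F ≈ 137 kN

γ = 1.025 × 9.81 = 10.05525 kN/m³.
The plate makes 32° with the vertical, i.e. θ = 90° − 32° = 58° to the horizontal. Measuring y along the incline from the free-surface line, vertical depth h = y·sinθ with sinθ = 0.848048.
With the apex down, the centroid sits h/3 = 2.25/3 = 0.75 m below the base (the top edge), so y_c = 6.3 + 0.75 = 7.05 m and h_c = 7.05 × 0.848048 = 5.97874 m.
A = ½ × 2.02 × 2.25 = 2.2725 m².
Resultant F = γ·h_c·A = 10.05525 × 5.97874 × 2.2725 = 136.618 kN.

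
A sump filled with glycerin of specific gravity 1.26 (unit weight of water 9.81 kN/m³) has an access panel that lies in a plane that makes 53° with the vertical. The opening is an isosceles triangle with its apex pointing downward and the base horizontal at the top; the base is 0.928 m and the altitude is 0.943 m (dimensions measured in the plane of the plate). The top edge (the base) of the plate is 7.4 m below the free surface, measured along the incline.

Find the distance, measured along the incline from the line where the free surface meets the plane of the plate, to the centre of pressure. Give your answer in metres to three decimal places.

y_p = 7.721 m

γ = 1.26 × 9.81 = 12.3606 kN/m³.
The plate makes 53° with the vertical, i.e. θ = 90° − 53° = 37° to the horizontal. Measuring y along the incline from the free-surface line, vertical depth h = y·sinθ with sinθ = 0.601815.
With the apex down, the centroid sits h/3 = 0.943/3 = 0.314333 m below the base (the top edge), so y_c = 7.4 + 0.314333 = 7.71433 m and h_c = 7.71433 × 0.601815 = 4.6426 m.
A = ½ × 0.928 × 0.943 = 0.437552 m².
Resultant F = γ·h_c·A = 12.3606 × 4.6426 × 0.437552 = 25.1091 kN.
I_c = b·h³/36 = 0.928 × 0.943³/36 = 0.0216163 m⁴.
Centre of pressure: y_p = y_c + I_c/(y_c·A) = 7.71433 + 0.0216163/(7.71433 × 0.437552) = 7.71433 + 0.00640403 = 7.72073 m along the plane.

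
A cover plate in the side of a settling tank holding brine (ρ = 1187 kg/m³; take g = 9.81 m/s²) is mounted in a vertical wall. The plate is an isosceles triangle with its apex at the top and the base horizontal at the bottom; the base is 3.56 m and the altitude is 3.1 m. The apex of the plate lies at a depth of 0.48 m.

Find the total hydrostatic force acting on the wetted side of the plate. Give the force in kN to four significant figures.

F ≈ 163.6 kN

γ = ρg = 1187 × 9.81 / 1000 = 11.64447 kN/m³.
With the apex up, the centroid sits 2h/3 = 2 × 3.1/3 = 2.06667 m below the apex, so the centroid depth is h_c = 0.48 + 2.06667 = 2.54667 m.
A = ½ × 3.56 × 3.1 = 5.518 m².
Resultant F = γ·h_c·A = 11.64447 × 2.54667 × 5.518 = 163.634 kN.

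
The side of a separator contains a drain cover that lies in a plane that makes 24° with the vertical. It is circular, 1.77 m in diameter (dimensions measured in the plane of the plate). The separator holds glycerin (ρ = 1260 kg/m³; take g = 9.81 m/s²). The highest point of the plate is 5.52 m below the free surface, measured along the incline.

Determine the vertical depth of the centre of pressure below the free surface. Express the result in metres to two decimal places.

h_p = 5.88 m

γ = ρg = 1260 × 9.81 / 1000 = 12.3606 kN/m³.
The plate makes 24° with the vertical, i.e. θ = 90° − 24° = 66° to the horizontal. Measuring y along the incline from the free-surface line, vertical depth h = y·sinθ with sinθ = 0.913545.
The centroid is at the centre, 0.885 m below the top of the plate, so y_c = 5.52 + 0.885 = 6.405 m and h_c = 6.405 × 0.913545 = 5.85126 m.
A = π(0.885)² = 2.46057 m².
Resultant F = γ·h_c·A = 12.3606 × 5.85126 × 2.46057 = 177.961 kN.
I_c = πr⁴/4 = π × 0.885⁴/4 = 0.481796 m⁴.
Centre of pressure: y_p = y_c + I_c/(y_c·A) = 6.405 + 0.481796/(6.405 × 2.46057) = 6.405 + 0.0305709 = 6.43557 m along the plane.
Vertically, h_p = y_p·sinθ = 6.43557 × 0.913545 = 5.87918 m.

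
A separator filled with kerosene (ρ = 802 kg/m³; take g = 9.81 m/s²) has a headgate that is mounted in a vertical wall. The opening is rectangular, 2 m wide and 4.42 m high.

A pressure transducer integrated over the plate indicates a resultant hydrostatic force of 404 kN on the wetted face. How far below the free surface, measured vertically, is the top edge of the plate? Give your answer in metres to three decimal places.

d_top ≈ 3.599 m

γ = ρg = 802 × 9.81 / 1000 = 7.86762 kN/m³.
A = 2 × 4.42 = 8.84 m².
From F = γ·h_c·A, the centroid depth is h_c = 404/(7.86762 × 8.84) = 5.80879 m.
The centroid lies 4.42/2 = 2.21 m below the top edge, so the top edge sits at h_top = 5.80879 − 2.21 = 3.59879 m below the surface.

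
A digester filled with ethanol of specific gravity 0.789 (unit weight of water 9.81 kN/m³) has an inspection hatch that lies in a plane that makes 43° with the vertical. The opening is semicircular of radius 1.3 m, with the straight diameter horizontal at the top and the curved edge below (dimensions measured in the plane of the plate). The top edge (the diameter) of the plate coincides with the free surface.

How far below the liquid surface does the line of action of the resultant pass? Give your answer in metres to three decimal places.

γ = 0.789 × 9.81 = 7.74009 kN/m³.
The plate makes 43° with the vertical, i.e. θ = 90° − 43° = 47° to the horizontal. Measuring y along the incline from the free-surface line, vertical depth h = y·sinθ with sinθ = 0.731354.
The centroid of a semicircle lies 4r/(3π) = 0.551737 m from the diameter, here below the top edge, so y_c = 0.551737 m and h_c = 0.551737 × 0.731354 = 0.403515 m.
A = πr²/2 = π × 1.3²/2 = 2.65465 m².
Resultant F = γ·h_c·A = 7.74009 × 0.403515 × 2.65465 = 8.29112 kN.
I_c = (π/8 − 8/(9π))·r⁴ = 0.109757 × 1.3⁴ = 0.313477 m⁴.
Centre of pressure: y_p = y_c + I_c/(y_c·A) = 0.551737 + 0.313477/(0.551737 × 2.65465) = 0.551737 + 0.214026 = 0.765763 m along the plane.
Vertically, h_p = y_p·sinθ = 0.765763 × 0.731354 = 0.560044 m.

h_p = 0.560 m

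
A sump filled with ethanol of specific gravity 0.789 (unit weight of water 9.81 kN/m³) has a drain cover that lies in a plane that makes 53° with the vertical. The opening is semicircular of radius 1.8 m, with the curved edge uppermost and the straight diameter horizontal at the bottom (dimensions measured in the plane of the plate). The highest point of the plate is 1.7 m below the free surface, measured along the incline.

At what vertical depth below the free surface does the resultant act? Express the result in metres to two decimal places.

h_p = 1.70 m

γ = 0.789 × 9.81 = 7.74009 kN/m³.
The plate makes 53° with the vertical, i.e. θ = 90° − 53° = 37° to the horizontal. Measuring y along the incline from the free-surface line, vertical depth h = y·sinθ with sinθ = 0.601815.
The centroid lies 4r/(3π) = 0.763944 m above the diameter, so r − 4r/(3π) = 1.8 − 0.763944 = 1.03606 m below the topmost point, so y_c = 1.7 + 1.03606 = 2.73606 m and h_c = 2.73606 × 0.601815 = 1.6466 m.
A = πr²/2 = π × 1.8²/2 = 5.08938 m².
Resultant F = γ·h_c·A = 7.74009 × 1.6466 × 5.08938 = 64.8633 kN.
I_c = (π/8 − 8/(9π))·r⁴ = 0.109757 × 1.8⁴ = 1.15219 m⁴.
Centre of pressure: y_p = y_c + I_c/(y_c·A) = 2.73606 + 1.15219/(2.73606 × 5.08938) = 2.73606 + 0.0827434 = 2.8188 m along the plane.
Vertically, h_p = y_p·sinθ = 2.8188 × 0.601815 = 1.6964 m.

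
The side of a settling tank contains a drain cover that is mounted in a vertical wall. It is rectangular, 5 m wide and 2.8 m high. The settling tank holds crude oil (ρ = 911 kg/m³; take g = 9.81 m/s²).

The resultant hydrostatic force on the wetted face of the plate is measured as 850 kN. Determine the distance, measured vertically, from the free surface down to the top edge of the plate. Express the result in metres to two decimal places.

d_top ≈ 5.39 m

γ = ρg = 911 × 9.81 / 1000 = 8.93691 kN/m³.
A = 5 × 2.8 = 14 m².
From F = γ·h_c·A, the centroid depth is h_c = 850/(8.93691 × 14) = 6.79366 m.
The centroid lies 2.8/2 = 1.4 m below the top edge, so the top edge sits at h_top = 6.79366 − 1.4 = 5.39366 m below the surface.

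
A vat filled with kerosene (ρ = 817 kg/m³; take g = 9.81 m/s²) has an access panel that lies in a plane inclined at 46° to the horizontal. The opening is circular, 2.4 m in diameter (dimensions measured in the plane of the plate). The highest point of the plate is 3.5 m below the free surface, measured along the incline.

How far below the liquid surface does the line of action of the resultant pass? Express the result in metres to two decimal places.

h_p = 3.44 m

γ = ρg = 817 × 9.81 / 1000 = 8.01477 kN/m³.
Let θ = 46° be the plate's angle to the horizontal; measure y along the incline from where the plane meets the free surface. Vertical depth h = y·sinθ with sinθ = 0.719340.
The centroid is at the centre, 1.2 m below the top of the plate, so y_c = 3.5 + 1.2 = 4.7 m and h_c = 4.7 × 0.719340 = 3.3809 m.
A = π(1.2)² = 4.52389 m².
Resultant F = γ·h_c·A = 8.01477 × 3.3809 × 4.52389 = 122.584 kN.
I_c = πr⁴/4 = π × 1.2⁴/4 = 1.6286 m⁴.
Centre of pressure: y_p = y_c + I_c/(y_c·A) = 4.7 + 1.6286/(4.7 × 4.52389) = 4.7 + 0.0765957 = 4.7766 m along the plane.
Vertically, h_p = y_p·sinθ = 4.7766 × 0.719340 = 3.436 m.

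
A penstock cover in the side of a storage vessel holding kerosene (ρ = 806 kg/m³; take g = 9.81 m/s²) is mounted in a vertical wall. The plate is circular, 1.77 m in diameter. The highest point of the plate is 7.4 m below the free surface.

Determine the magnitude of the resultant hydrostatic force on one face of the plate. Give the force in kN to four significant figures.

F ≈ 161.2 kN

γ = ρg = 806 × 9.81 / 1000 = 7.90686 kN/m³.
The centroid is at the centre, 0.885 m below the top of the plate, so the centroid depth is h_c = 7.4 + 0.885 = 8.285 m.
A = π(0.885)² = 2.46057 m².
Resultant F = γ·h_c·A = 7.90686 × 8.285 × 2.46057 = 161.188 kN.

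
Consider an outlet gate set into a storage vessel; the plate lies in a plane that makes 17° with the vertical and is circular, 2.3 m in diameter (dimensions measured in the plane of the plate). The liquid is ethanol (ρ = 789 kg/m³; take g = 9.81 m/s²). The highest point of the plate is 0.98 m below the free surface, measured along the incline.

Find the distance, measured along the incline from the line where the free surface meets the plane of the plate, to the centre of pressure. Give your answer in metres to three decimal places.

y_p = 2.285 m

γ = ρg = 789 × 9.81 / 1000 = 7.74009 kN/m³.
The plate makes 17° with the vertical, i.e. θ = 90° − 17° = 73° to the horizontal. Measuring y along the incline from the free-surface line, vertical depth h = y·sinθ with sinθ = 0.956305.
The centroid is at the centre, 1.15 m below the top of the plate, so y_c = 0.98 + 1.15 = 2.13 m and h_c = 2.13 × 0.956305 = 2.03693 m.
A = π(1.15)² = 4.15476 m².
Resultant F = γ·h_c·A = 7.74009 × 2.03693 × 4.15476 = 65.504 kN.
I_c = πr⁴/4 = π × 1.15⁴/4 = 1.37367 m⁴.
Centre of pressure: y_p = y_c + I_c/(y_c·A) = 2.13 + 1.37367/(2.13 × 4.15476) = 2.13 + 0.155223 = 2.28522 m along the plane.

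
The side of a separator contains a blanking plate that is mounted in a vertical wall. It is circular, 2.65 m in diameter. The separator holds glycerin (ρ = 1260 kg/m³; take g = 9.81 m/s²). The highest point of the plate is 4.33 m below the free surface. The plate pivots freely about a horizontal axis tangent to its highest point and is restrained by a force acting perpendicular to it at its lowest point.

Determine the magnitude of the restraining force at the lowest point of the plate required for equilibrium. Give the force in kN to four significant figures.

γ = ρg = 1260 × 9.81 / 1000 = 12.3606 kN/m³.
The centroid is at the centre, 1.325 m below the top of the plate, so the centroid depth is h_c = 4.33 + 1.325 = 5.655 m.
A = π(1.325)² = 5.51546 m².
Resultant F = γ·h_c·A = 12.3606 × 5.655 × 5.51546 = 385.526 kN.
I_c = πr⁴/4 = π × 1.325⁴/4 = 2.42077 m⁴.
Centre of pressure: y_p = y_c + I_c/(y_c·A) = 5.655 + 2.42077/(5.655 × 5.51546) = 5.655 + 0.0776138 = 5.73261 m along the plane.
The resultant acts 1.325 + 0.0776138 = 1.40261 m (along the plate) below the hinge at the top edge, so the moment about the hinge is M = F × 1.40261 = 385.526 × 1.40261 = 540.743 kN·m.
A normal force at the bottom, 2.65 m from the hinge, must supply this moment: P = 540.743/2.65 = 204.054 kN.

P ≈ 204.1 kN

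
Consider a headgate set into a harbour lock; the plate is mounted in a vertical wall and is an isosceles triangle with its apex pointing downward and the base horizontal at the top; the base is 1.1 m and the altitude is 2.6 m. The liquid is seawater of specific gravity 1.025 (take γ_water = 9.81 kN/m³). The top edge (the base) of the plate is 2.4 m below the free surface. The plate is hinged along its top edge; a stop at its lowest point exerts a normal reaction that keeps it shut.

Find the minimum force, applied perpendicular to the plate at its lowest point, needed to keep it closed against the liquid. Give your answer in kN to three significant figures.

γ = 1.025 × 9.81 = 10.05525 kN/m³.
With the apex down, the centroid sits h/3 = 2.6/3 = 0.866667 m below the base (the top edge), so the centroid depth is h_c = 2.4 + 0.866667 = 3.26667 m.
A = ½ × 1.1 × 2.6 = 1.43 m².
Resultant F = γ·h_c·A = 10.05525 × 3.26667 × 1.43 = 46.9715 kN.
I_c = b·h³/36 = 1.1 × 2.6³/36 = 0.537044 m⁴.
Centre of pressure: y_p = y_c + I_c/(y_c·A) = 3.26667 + 0.537044/(3.26667 × 1.43) = 3.26667 + 0.114966 = 3.38164 m along the plane.
The resultant acts 0.866667 + 0.114966 = 0.981633 m (along the plate) below the hinge at the top edge, so the moment about the hinge is M = F × 0.981633 = 46.9715 × 0.981633 = 46.1088 kN·m.
A normal force at the bottom, 2.6 m from the hinge, must supply this moment: P = 46.1088/2.6 = 17.7342 kN.

P ≈ 17.7 kN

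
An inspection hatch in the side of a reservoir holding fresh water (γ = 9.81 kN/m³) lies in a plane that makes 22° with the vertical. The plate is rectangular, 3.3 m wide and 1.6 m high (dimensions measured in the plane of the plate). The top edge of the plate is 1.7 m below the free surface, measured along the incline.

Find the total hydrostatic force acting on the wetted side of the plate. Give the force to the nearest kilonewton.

F ≈ 120 kN

γ = 9.81 kN/m³.
The plate makes 22° with the vertical, i.e. θ = 90° − 22° = 68° to the horizontal. Measuring y along the incline from the free-surface line, vertical depth h = y·sinθ with sinθ = 0.927184.
The centroid lies 1.6/2 = 0.8 m below the top edge, so y_c = 1.7 + 0.8 = 2.5 m and h_c = 2.5 × 0.927184 = 2.31796 m.
A = 3.3 × 1.6 = 5.28 m².
Resultant F = γ·h_c·A = 9.81 × 2.31796 × 5.28 = 120.063 kN.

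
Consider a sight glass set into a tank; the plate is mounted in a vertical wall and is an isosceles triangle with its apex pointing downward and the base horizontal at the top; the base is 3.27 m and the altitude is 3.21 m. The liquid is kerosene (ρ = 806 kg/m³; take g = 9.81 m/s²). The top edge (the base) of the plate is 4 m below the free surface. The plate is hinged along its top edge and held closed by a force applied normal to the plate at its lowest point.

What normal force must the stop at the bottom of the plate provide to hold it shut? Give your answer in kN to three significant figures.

P ≈ 77.5 kN

γ = ρg = 806 × 9.81 / 1000 = 7.90686 kN/m³.
With the apex down, the centroid sits h/3 = 3.21/3 = 1.07 m below the base (the top edge), so the centroid depth is h_c = 4 + 1.07 = 5.07 m.
A = ½ × 3.27 × 3.21 = 5.24835 m².
Resultant F = γ·h_c·A = 7.90686 × 5.07 × 5.24835 = 210.395 kN.
I_c = b·h³/36 = 3.27 × 3.21³/36 = 3.00442 m⁴.
Centre of pressure: y_p = y_c + I_c/(y_c·A) = 5.07 + 3.00442/(5.07 × 5.24835) = 5.07 + 0.112909 = 5.18291 m along the plane.
The resultant acts 1.07 + 0.112909 = 1.18291 m (along the plate) below the hinge at the top edge, so the moment about the hinge is M = F × 1.18291 = 210.395 × 1.18291 = 248.878 kN·m.
A normal force at the bottom, 3.21 m from the hinge, must supply this moment: P = 248.878/3.21 = 77.5321 kN.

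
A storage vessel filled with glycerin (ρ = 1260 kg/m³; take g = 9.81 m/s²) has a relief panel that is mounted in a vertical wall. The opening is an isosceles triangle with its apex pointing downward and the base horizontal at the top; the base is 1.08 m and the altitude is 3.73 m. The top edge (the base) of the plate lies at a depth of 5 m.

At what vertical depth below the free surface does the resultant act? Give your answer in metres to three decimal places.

h_p = 6.367 m

γ = ρg = 1260 × 9.81 / 1000 = 12.3606 kN/m³.
With the apex down, the centroid sits h/3 = 3.73/3 = 1.24333 m below the base (the top edge), so the centroid depth is h_c = 5 + 1.24333 = 6.24333 m.
A = ½ × 1.08 × 3.73 = 2.0142 m².
Resultant F = γ·h_c·A = 12.3606 × 6.24333 × 2.0142 = 155.438 kN.
I_c = b·h³/36 = 1.08 × 3.73³/36 = 1.55685 m⁴.
Centre of pressure: y_p = y_c + I_c/(y_c·A) = 6.24333 + 1.55685/(6.24333 × 2.0142) = 6.24333 + 0.123802 = 6.36713 m along the plane.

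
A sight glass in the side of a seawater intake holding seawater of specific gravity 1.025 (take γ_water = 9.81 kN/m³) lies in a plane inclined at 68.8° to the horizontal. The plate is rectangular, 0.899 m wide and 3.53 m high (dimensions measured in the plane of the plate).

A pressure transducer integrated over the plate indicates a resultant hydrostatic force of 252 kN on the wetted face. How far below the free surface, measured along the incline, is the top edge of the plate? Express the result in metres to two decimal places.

y_top ≈ 6.71 m

γ = 1.025 × 9.81 = 10.05525 kN/m³.
A = 0.899 × 3.53 = 3.17347 m².
From F = γ·h_c·A, the centroid depth is h_c = 252/(10.05525 × 3.17347) = 7.8972 m.
Let θ = 68.8° be the plate's angle to the horizontal; measure y along the incline from where the plane meets the free surface. Vertical depth h = y·sinθ with sinθ = 0.932324.
Along the incline, y_c = h_c/sinθ = 7.8972/0.932324 = 8.47045 m.
The centroid lies 3.53/2 = 1.765 m below the top edge, so the top edge sits at y_top = 8.47045 − 1.765 = 6.70545 m along the incline.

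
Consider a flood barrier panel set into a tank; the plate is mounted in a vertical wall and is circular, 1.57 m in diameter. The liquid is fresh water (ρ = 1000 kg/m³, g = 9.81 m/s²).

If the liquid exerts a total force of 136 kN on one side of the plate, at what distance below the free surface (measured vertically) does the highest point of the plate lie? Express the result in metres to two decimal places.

γ = ρg = 1000 × 9.81 = 9810 N/m³ = 9.81 kN/m³.
A = π(0.785)² = 1.93593 m².
From F = γ·h_c·A, the centroid depth is h_c = 136/(9.81 × 1.93593) = 7.16111 m.
The centroid is at the centre, 0.785 m below the top of the plate, so the highest point sits at h_top = 7.16111 − 0.785 = 6.37611 m below the surface.

d_top ≈ 6.38 m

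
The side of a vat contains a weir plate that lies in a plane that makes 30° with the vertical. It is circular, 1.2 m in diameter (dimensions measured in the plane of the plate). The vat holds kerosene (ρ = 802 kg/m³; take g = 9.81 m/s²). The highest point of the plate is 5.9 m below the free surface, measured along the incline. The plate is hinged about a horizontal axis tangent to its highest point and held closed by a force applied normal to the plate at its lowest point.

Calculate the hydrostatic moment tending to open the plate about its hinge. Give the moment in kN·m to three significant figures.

γ = ρg = 802 × 9.81 / 1000 = 7.86762 kN/m³.
The plate makes 30° with the vertical, i.e. θ = 90° − 30° = 60° to the horizontal. Measuring y along the incline from the free-surface line, vertical depth h = y·sinθ with sinθ = 0.866025.
The centroid is at the centre, 0.6 m below the top of the plate, so y_c = 5.9 + 0.6 = 6.5 m and h_c = 6.5 × 0.866025 = 5.62916 m.
A = π(0.6)² = 1.13097 m².
Resultant F = γ·h_c·A = 7.86762 × 5.62916 × 1.13097 = 50.0885 kN.
I_c = πr⁴/4 = π × 0.6⁴/4 = 0.101788 m⁴.
Centre of pressure: y_p = y_c + I_c/(y_c·A) = 6.5 + 0.101788/(6.5 × 1.13097) = 6.5 + 0.0138462 = 6.51385 m along the plane.
The resultant acts 0.6 + 0.0138462 = 0.613846 m (along the plate) below the hinge at the top edge, so the moment about the hinge is M = F × 0.613846 = 50.0885 × 0.613846 = 30.7466 kN·m.

M ≈ 30.7 kN·m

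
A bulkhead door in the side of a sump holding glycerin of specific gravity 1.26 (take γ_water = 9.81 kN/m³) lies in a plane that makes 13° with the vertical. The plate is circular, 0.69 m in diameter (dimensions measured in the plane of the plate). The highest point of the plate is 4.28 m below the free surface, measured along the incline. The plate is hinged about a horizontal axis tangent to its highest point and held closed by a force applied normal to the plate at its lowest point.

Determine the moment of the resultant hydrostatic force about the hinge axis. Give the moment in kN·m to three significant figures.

γ = 1.26 × 9.81 = 12.3606 kN/m³.
The plate makes 13° with the vertical, i.e. θ = 90° − 13° = 77° to the horizontal. Measuring y along the incline from the free-surface line, vertical depth h = y·sinθ with sinθ = 0.974370.
The centroid is at the centre, 0.345 m below the top of the plate, so y_c = 4.28 + 0.345 = 4.625 m and h_c = 4.625 × 0.974370 = 4.50646 m.
A = π(0.345)² = 0.373928 m².
Resultant F = γ·h_c·A = 12.3606 × 4.50646 × 0.373928 = 20.8287 kN.
I_c = πr⁴/4 = π × 0.345⁴/4 = 0.0111267 m⁴.
Centre of pressure: y_p = y_c + I_c/(y_c·A) = 4.625 + 0.0111267/(4.625 × 0.373928) = 4.625 + 0.00643379 = 4.63143 m along the plane.
The resultant acts 0.345 + 0.00643379 = 0.351434 m (along the plate) below the hinge at the top edge, so the moment about the hinge is M = F × 0.351434 = 20.8287 × 0.351434 = 7.31991 kN·m.

M ≈ 7.32 kN·m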